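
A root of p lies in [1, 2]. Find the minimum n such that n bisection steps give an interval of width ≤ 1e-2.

Width after n steps is 1/2^n. Need 2^n ≥ 1/1e-2 = 100.
2^6 = 64 < 100 ≤ 2^7 = 128, so n = 7.

7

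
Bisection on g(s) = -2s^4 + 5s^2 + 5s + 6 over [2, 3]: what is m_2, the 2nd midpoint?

2.25

g(2.5) = -28.375 < 0, so the root lies in [2, 2.5]
g(2.25) = -8.695312 < 0, so the root lies in [2, 2.25]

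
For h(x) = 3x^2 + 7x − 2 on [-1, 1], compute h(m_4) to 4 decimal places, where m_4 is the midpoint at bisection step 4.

midpoint 0: h = -2 < 0 → [0, 1]
midpoint 0.5: h = 2.25 > 0 → [0, 0.5]
midpoint 0.25: h = -0.0625 < 0 → [0.25, 0.5]
midpoint 0.375: h = 1.0469 > 0 → [0.25, 0.375]

1.0469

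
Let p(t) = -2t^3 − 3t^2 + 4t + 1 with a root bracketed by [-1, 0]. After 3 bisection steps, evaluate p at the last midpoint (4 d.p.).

m = -0.5, p(m) = -1.5 (−); new bracket [-0.5, 0]
m = -0.25, p(m) = -0.15625 (−); new bracket [-0.25, 0]
m = -0.125, p(m) = 0.457031 (+); new bracket [-0.25, -0.125]

0.4570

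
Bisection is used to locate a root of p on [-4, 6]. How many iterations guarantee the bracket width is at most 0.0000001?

Width after n steps is 10/2^n. Need 2^n ≥ 10/0.0000001 = 100000000.
2^26 = 67108864 < 100000000 ≤ 2^27 = 134217728, so n = 27.

27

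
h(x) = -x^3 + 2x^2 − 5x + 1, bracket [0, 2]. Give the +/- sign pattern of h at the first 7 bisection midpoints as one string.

---++-+

midpoint 1: h = -3 < 0 → [0, 1]
midpoint 0.5: h = -1.125 < 0 → [0, 0.5]
midpoint 0.25: h = -0.140625 < 0 → [0, 0.25]
midpoint 0.125: h = 0.4043 > 0 → [0.125, 0.25]
midpoint 0.1875: h = 0.1262 > 0 → [0.1875, 0.25]
midpoint 0.21875: h = -0.0085 < 0 → [0.1875, 0.21875]
midpoint 0.203125: h = 0.0585 > 0 → [0.203125, 0.21875]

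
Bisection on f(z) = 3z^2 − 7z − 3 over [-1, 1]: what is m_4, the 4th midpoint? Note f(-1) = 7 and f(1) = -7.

m = 0, f(m) = -3 (−); new bracket [-1, 0]
m = -0.5, f(m) = 1.25 (+); new bracket [-0.5, 0]
m = -0.25, f(m) = -1.0625 (−); new bracket [-0.5, -0.25]
m = -0.375, f(m) = 0.0469 (+); new bracket [-0.375, -0.25]

-0.375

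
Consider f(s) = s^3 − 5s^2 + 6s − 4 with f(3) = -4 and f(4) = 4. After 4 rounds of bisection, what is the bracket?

[3.625, 3.6875]

midpoint 3.5: f = -1.375 < 0 → [3.5, 4]
midpoint 3.75: f = 0.921875 > 0 → [3.5, 3.75]
midpoint 3.625: f = -0.318359 < 0 → [3.625, 3.75]
midpoint 3.6875: f = 0.2781 > 0 → [3.625, 3.6875]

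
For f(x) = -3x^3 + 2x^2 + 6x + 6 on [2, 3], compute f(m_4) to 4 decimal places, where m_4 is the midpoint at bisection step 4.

m = 2.5, f(m) = -13.375 (−); new bracket [2, 2.5]
m = 2.25, f(m) = -4.546875 (−); new bracket [2, 2.25]
m = 2.125, f(m) = -1.005859 (−); new bracket [2, 2.125]
m = 2.0625, f(m) = 0.5618 (+); new bracket [2.0625, 2.125]

0.5618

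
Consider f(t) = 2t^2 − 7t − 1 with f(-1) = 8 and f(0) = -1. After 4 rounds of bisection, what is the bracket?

t = -0.5 gives f = 3, positive; keep [-0.5, 0]
t = -0.25 gives f = 0.875, positive; keep [-0.25, 0]
t = -0.125 gives f = -0.09375, negative; keep [-0.25, -0.125]
t = -0.1875 gives f = 0.3828, positive; keep [-0.1875, -0.125]

[-0.1875, -0.125]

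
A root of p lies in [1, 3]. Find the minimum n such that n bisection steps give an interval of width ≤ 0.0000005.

Width after n steps is 2/2^n. Need 2^n ≥ 2/0.0000005 = 4000000.
2^21 = 2097152 < 4000000 ≤ 2^22 = 4194304, so n = 22.

22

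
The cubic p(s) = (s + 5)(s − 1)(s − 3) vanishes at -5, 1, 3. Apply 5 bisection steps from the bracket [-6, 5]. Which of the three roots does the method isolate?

m = -0.5, p(m) = 23.625 (+); new bracket [-6, -0.5]
m = -3.25, p(m) = 46.484375 (+); new bracket [-6, -3.25]
m = -4.625, p(m) = 16.083984 (+); new bracket [-6, -4.625]
m = -5.3125, p(m) = -16.3977 (−); new bracket [-5.3125, -4.625]
m = -4.96875, p(m) = 1.4864 (+); new bracket [-5.3125, -4.96875]

-5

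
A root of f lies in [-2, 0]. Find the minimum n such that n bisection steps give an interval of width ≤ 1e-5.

18

Width after n steps is 2/2^n. Need 2^n ≥ 2/1e-5 = 200000.
2^17 = 131072 < 200000 ≤ 2^18 = 262144, so n = 18.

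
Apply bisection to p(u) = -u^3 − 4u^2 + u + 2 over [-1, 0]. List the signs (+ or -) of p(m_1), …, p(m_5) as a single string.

m = -0.5, p(m) = 0.625 (+); new bracket [-1, -0.5]
m = -0.75, p(m) = -0.578125 (−); new bracket [-0.75, -0.5]
m = -0.625, p(m) = 0.056641 (+); new bracket [-0.75, -0.625]
m = -0.6875, p(m) = -0.2532 (−); new bracket [-0.6875, -0.625]
m = -0.65625, p(m) = -0.0963 (−); new bracket [-0.65625, -0.625]

+-+--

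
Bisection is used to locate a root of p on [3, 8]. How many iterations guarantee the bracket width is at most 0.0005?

14

Width after n steps is 5/2^n. Need 2^n ≥ 5/0.0005 = 10000.
2^13 = 8192 < 10000 ≤ 2^14 = 16384, so n = 14.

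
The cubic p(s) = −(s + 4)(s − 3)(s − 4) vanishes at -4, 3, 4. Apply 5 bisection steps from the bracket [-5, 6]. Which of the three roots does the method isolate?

-4

midpoint 0.5: p = -39.375 < 0 → [-5, 0.5]
midpoint -2.25: p = -57.421875 < 0 → [-5, -2.25]
midpoint -3.625: p = -18.943359 < 0 → [-5, -3.625]
midpoint -4.3125: p = 18.9954 > 0 → [-4.3125, -3.625]
midpoint -3.96875: p = -1.7354 < 0 → [-4.3125, -3.96875]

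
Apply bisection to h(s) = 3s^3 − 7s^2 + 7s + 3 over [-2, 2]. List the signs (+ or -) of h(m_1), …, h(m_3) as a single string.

h(0) = 3 > 0, so the root lies in [-2, 0]
h(-1) = -14 < 0, so the root lies in [-1, 0]
h(-0.5) = -2.625 < 0, so the root lies in [-0.5, 0]

+--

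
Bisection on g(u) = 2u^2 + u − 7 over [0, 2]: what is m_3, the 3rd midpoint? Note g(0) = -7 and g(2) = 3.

1.75

u = 1 gives g = -4, negative; keep [1, 2]
u = 1.5 gives g = -1, negative; keep [1.5, 2]
u = 1.75 gives g = 0.875, positive; keep [1.5, 1.75]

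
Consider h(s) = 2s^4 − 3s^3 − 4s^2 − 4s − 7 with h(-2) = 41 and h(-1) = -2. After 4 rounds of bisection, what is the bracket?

midpoint -1.5: h = 10.25 > 0 → [-1.5, -1]
midpoint -1.25: h = 2.492188 > 0 → [-1.25, -1]
midpoint -1.125: h = -0.087402 < 0 → [-1.25, -1.125]
midpoint -1.1875: h = 1.1101 > 0 → [-1.1875, -1.125]

[-1.1875, -1.125]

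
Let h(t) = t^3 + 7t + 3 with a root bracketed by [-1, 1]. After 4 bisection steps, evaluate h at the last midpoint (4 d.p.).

t = 0 gives h = 3, positive; keep [-1, 0]
t = -0.5 gives h = -0.625, negative; keep [-0.5, 0]
t = -0.25 gives h = 1.234375, positive; keep [-0.5, -0.25]
t = -0.375 gives h = 0.3223, positive; keep [-0.5, -0.375]

0.3223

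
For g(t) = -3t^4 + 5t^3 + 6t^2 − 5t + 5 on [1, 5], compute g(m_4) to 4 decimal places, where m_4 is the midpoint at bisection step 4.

m = 3, g(m) = -64 (−); new bracket [1, 3]
m = 2, g(m) = 11 (+); new bracket [2, 3]
m = 2.5, g(m) = -9.0625 (−); new bracket [2, 2.5]
m = 2.25, g(m) = 4.1914 (+); new bracket [2.25, 2.5]

4.1914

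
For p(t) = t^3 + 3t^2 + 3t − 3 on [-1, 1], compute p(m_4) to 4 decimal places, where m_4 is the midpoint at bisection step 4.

t = 0 gives p = -3, negative; keep [0, 1]
t = 0.5 gives p = -0.625, negative; keep [0.5, 1]
t = 0.75 gives p = 1.359375, positive; keep [0.5, 0.75]
t = 0.625 gives p = 0.291, positive; keep [0.5, 0.625]

0.2910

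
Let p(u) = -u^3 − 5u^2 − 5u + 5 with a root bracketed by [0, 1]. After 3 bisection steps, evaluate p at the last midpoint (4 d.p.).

-0.3223

u = 0.5 gives p = 1.125, positive; keep [0.5, 1]
u = 0.75 gives p = -1.984375, negative; keep [0.5, 0.75]
u = 0.625 gives p = -0.322266, negative; keep [0.5, 0.625]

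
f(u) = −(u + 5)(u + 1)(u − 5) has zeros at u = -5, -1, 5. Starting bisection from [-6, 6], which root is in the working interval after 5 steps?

5

u = 0 gives f = 25, positive; keep [0, 6]
u = 3 gives f = 64, positive; keep [3, 6]
u = 4.5 gives f = 26.125, positive; keep [4.5, 6]
u = 5.25 gives f = -16.0156, negative; keep [4.5, 5.25]
u = 4.875 gives f = 7.252, positive; keep [4.875, 5.25]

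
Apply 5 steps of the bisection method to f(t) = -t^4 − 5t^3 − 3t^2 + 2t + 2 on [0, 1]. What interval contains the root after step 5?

f(0.5) = 1.5625 > 0, so the root lies in [0.5, 1]
f(0.75) = -0.613281 < 0, so the root lies in [0.5, 0.75]
f(0.625) = 0.704834 > 0, so the root lies in [0.625, 0.75]
f(0.6875) = 0.1089 > 0, so the root lies in [0.6875, 0.75]
f(0.71875) = -0.2357 < 0, so the root lies in [0.6875, 0.71875]

[0.6875, 0.71875]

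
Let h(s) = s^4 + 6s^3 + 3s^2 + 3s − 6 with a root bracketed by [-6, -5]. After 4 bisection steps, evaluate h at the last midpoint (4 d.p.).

midpoint -5.5: h = -14.9375 < 0 → [-6, -5.5]
midpoint -5.75: h = 28.410156 > 0 → [-5.75, -5.5]
midpoint -5.625: h = 5.304932 > 0 → [-5.625, -5.5]
midpoint -5.5625: h = -5.1621 < 0 → [-5.625, -5.5625]

-5.1621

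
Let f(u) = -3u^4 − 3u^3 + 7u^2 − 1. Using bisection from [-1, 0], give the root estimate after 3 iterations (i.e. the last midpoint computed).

-0.375

midpoint -0.5: f = 0.9375 > 0 → [-0.5, 0]
midpoint -0.25: f = -0.527344 < 0 → [-0.5, -0.25]
midpoint -0.375: f = 0.083252 > 0 → [-0.375, -0.25]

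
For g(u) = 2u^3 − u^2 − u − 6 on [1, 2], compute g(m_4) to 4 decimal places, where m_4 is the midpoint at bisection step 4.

0.8110

m = 1.5, g(m) = -3 (−); new bracket [1.5, 2]
m = 1.75, g(m) = -0.09375 (−); new bracket [1.75, 2]
m = 1.875, g(m) = 1.792969 (+); new bracket [1.75, 1.875]
m = 1.8125, g(m) = 0.811 (+); new bracket [1.75, 1.8125]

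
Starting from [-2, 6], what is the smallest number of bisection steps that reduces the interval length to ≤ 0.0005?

14

Width after n steps is 8/2^n. Need 2^n ≥ 8/0.0005 = 16000.
2^13 = 8192 < 16000 ≤ 2^14 = 16384, so n = 14.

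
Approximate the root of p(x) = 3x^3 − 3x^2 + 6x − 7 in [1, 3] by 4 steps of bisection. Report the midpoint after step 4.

1.125

p(2) = 17 > 0, so the root lies in [1, 2]
p(1.5) = 5.375 > 0, so the root lies in [1, 1.5]
p(1.25) = 1.671875 > 0, so the root lies in [1, 1.25]
p(1.125) = 0.2246 > 0, so the root lies in [1, 1.125]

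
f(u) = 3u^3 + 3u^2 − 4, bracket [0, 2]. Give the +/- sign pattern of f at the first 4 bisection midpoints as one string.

m = 1, f(m) = 2 (+); new bracket [0, 1]
m = 0.5, f(m) = -2.875 (−); new bracket [0.5, 1]
m = 0.75, f(m) = -1.046875 (−); new bracket [0.75, 1]
m = 0.875, f(m) = 0.3066 (+); new bracket [0.75, 0.875]

+--+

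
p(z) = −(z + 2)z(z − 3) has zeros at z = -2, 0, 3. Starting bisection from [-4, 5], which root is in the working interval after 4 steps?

3

midpoint 0.5: p = 3.125 > 0 → [0.5, 5]
midpoint 2.75: p = 3.265625 > 0 → [2.75, 5]
midpoint 3.875: p = -19.919922 < 0 → [2.75, 3.875]
midpoint 3.3125: p = -5.4993 < 0 → [2.75, 3.3125]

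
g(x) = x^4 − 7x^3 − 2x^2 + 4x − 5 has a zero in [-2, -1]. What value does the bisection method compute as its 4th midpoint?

g(-1.5) = 13.1875 > 0, so the root lies in [-1.5, -1]
g(-1.25) = 2.988281 > 0, so the root lies in [-1.25, -1]
g(-1.125) = -0.462646 < 0, so the root lies in [-1.25, -1.125]
g(-1.1875) = 1.1402 > 0, so the root lies in [-1.1875, -1.125]

-1.1875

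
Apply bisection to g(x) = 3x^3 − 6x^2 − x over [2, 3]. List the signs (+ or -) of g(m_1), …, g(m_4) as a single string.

++-+

m = 2.5, g(m) = 6.875 (+); new bracket [2, 2.5]
m = 2.25, g(m) = 1.546875 (+); new bracket [2, 2.25]
m = 2.125, g(m) = -0.431641 (−); new bracket [2.125, 2.25]
m = 2.1875, g(m) = 0.5042 (+); new bracket [2.125, 2.1875]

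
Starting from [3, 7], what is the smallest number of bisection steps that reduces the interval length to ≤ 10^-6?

Width after n steps is 4/2^n. Need 2^n ≥ 4/10^-6 = 4000000.
2^21 = 2097152 < 4000000 ≤ 2^22 = 4194304, so n = 22.

22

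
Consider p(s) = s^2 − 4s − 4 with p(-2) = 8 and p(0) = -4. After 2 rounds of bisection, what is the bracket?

s = -1 gives p = 1, positive; keep [-1, 0]
s = -0.5 gives p = -1.75, negative; keep [-1, -0.5]

[-1, -0.5]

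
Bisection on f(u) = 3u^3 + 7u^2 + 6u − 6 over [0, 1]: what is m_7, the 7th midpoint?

f(0.5) = -0.875 < 0, so the root lies in [0.5, 1]
f(0.75) = 3.703125 > 0, so the root lies in [0.5, 0.75]
f(0.625) = 1.216797 > 0, so the root lies in [0.5, 0.625]
f(0.5625) = 0.1238 > 0, so the root lies in [0.5, 0.5625]
f(0.53125) = -0.3871 < 0, so the root lies in [0.53125, 0.5625]
f(0.546875) = -0.1346 < 0, so the root lies in [0.546875, 0.5625]
f(0.5546875) = -0.0061 < 0, so the root lies in [0.5546875, 0.5625]

0.5546875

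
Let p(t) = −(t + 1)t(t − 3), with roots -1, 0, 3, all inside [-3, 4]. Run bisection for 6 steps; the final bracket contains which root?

3

midpoint 0.5: p = 1.875 > 0 → [0.5, 4]
midpoint 2.25: p = 5.484375 > 0 → [2.25, 4]
midpoint 3.125: p = -1.611328 < 0 → [2.25, 3.125]
midpoint 2.6875: p = 3.0969 > 0 → [2.6875, 3.125]
midpoint 2.90625: p = 1.0643 > 0 → [2.90625, 3.125]
midpoint 3.015625: p = -0.1892 < 0 → [2.90625, 3.015625]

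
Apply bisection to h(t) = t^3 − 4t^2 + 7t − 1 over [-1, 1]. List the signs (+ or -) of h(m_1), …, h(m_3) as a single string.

m = 0, h(m) = -1 (−); new bracket [0, 1]
m = 0.5, h(m) = 1.625 (+); new bracket [0, 0.5]
m = 0.25, h(m) = 0.515625 (+); new bracket [0, 0.25]

-++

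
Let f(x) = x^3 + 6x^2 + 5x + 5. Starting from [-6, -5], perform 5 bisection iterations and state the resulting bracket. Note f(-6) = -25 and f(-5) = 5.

[-5.25, -5.21875]

f(-5.5) = -7.375 < 0, so the root lies in [-5.5, -5]
f(-5.25) = -0.578125 < 0, so the root lies in [-5.25, -5]
f(-5.125) = 2.357422 > 0, so the root lies in [-5.25, -5.125]
f(-5.1875) = 0.927 > 0, so the root lies in [-5.25, -5.1875]
f(-5.21875) = 0.1839 > 0, so the root lies in [-5.25, -5.21875]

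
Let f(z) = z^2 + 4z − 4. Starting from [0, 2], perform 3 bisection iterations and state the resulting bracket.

f(1) = 1 > 0, so the root lies in [0, 1]
f(0.5) = -1.75 < 0, so the root lies in [0.5, 1]
f(0.75) = -0.4375 < 0, so the root lies in [0.75, 1]

[0.75, 1]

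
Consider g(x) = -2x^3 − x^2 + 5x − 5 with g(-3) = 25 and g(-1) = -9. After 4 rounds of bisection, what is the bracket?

[-2.25, -2.125]

x = -2 gives g = -3, negative; keep [-3, -2]
x = -2.5 gives g = 7.5, positive; keep [-2.5, -2]
x = -2.25 gives g = 1.46875, positive; keep [-2.25, -2]
x = -2.125 gives g = -0.9492, negative; keep [-2.25, -2.125]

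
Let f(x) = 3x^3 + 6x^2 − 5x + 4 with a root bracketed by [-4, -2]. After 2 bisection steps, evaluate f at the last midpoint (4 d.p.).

7.1250

x = -3 gives f = -8, negative; keep [-3, -2]
x = -2.5 gives f = 7.125, positive; keep [-3, -2.5]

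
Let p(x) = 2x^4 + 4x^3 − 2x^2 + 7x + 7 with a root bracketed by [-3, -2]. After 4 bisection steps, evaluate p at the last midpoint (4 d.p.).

0.4322

p(-2.5) = -7.375 < 0, so the root lies in [-3, -2.5]
p(-2.75) = 3.820312 > 0, so the root lies in [-2.75, -2.5]
p(-2.625) = -2.546387 < 0, so the root lies in [-2.75, -2.625]
p(-2.6875) = 0.4322 > 0, so the root lies in [-2.6875, -2.625]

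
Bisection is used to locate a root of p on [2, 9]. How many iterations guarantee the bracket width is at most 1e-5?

Width after n steps is 7/2^n. Need 2^n ≥ 7/1e-5 = 700000.
2^19 = 524288 < 700000 ≤ 2^20 = 1048576, so n = 20.

20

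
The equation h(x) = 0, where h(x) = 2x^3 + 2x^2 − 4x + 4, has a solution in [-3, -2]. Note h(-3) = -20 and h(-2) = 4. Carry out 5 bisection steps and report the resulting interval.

[-2.28125, -2.25]

m = -2.5, h(m) = -4.75 (−); new bracket [-2.5, -2]
m = -2.25, h(m) = 0.34375 (+); new bracket [-2.5, -2.25]
m = -2.375, h(m) = -2.011719 (−); new bracket [-2.375, -2.25]
m = -2.3125, h(m) = -0.7876 (−); new bracket [-2.3125, -2.25]
m = -2.28125, h(m) = -0.2105 (−); new bracket [-2.28125, -2.25]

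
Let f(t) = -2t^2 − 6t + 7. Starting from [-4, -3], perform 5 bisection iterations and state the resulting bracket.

[-3.90625, -3.875]

t = -3.5 gives f = 3.5, positive; keep [-4, -3.5]
t = -3.75 gives f = 1.375, positive; keep [-4, -3.75]
t = -3.875 gives f = 0.21875, positive; keep [-4, -3.875]
t = -3.9375 gives f = -0.3828, negative; keep [-3.9375, -3.875]
t = -3.90625 gives f = -0.0801, negative; keep [-3.90625, -3.875]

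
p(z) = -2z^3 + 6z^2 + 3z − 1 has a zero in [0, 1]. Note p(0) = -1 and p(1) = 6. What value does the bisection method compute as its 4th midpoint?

0.1875

z = 0.5 gives p = 1.75, positive; keep [0, 0.5]
z = 0.25 gives p = 0.09375, positive; keep [0, 0.25]
z = 0.125 gives p = -0.535156, negative; keep [0.125, 0.25]
z = 0.1875 gives p = -0.2397, negative; keep [0.1875, 0.25]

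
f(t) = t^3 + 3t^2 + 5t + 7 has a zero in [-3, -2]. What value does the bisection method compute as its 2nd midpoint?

-2.25

t = -2.5 gives f = -2.375, negative; keep [-2.5, -2]
t = -2.25 gives f = -0.453125, negative; keep [-2.25, -2]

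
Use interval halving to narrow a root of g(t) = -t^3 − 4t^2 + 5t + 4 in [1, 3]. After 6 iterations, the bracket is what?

[1.40625, 1.4375]

t = 2 gives g = -10, negative; keep [1, 2]
t = 1.5 gives g = -0.875, negative; keep [1, 1.5]
t = 1.25 gives g = 2.046875, positive; keep [1.25, 1.5]
t = 1.375 gives g = 0.7129, positive; keep [1.375, 1.5]
t = 1.4375 gives g = -0.0486, negative; keep [1.375, 1.4375]
t = 1.40625 gives g = 0.3402, positive; keep [1.40625, 1.4375]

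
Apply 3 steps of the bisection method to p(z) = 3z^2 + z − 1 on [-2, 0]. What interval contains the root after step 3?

midpoint -1: p = 1 > 0 → [-1, 0]
midpoint -0.5: p = -0.75 < 0 → [-1, -0.5]
midpoint -0.75: p = -0.0625 < 0 → [-1, -0.75]

[-1, -0.75]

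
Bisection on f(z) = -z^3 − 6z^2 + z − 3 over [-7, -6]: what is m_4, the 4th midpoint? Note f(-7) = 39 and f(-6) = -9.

midpoint -6.5: f = 11.625 > 0 → [-6.5, -6]
midpoint -6.25: f = 0.515625 > 0 → [-6.25, -6]
midpoint -6.125: f = -4.435547 < 0 → [-6.25, -6.125]
midpoint -6.1875: f = -2.009 < 0 → [-6.25, -6.1875]

-6.1875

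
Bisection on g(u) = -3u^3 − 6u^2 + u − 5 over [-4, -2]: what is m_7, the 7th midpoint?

-2.421875

g(-3) = 19 > 0, so the root lies in [-3, -2]
g(-2.5) = 1.875 > 0, so the root lies in [-2.5, -2]
g(-2.25) = -3.453125 < 0, so the root lies in [-2.5, -2.25]
g(-2.375) = -1.0293 < 0, so the root lies in [-2.5, -2.375]
g(-2.4375) = 0.3606 > 0, so the root lies in [-2.4375, -2.375]
g(-2.40625) = -0.3496 < 0, so the root lies in [-2.4375, -2.40625]
g(-2.421875) = 0.0016 > 0, so the root lies in [-2.421875, -2.40625]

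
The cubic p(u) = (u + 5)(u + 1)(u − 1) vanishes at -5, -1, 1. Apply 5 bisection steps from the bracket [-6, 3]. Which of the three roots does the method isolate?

-5

u = -1.5 gives p = 4.375, positive; keep [-6, -1.5]
u = -3.75 gives p = 16.328125, positive; keep [-6, -3.75]
u = -4.875 gives p = 2.845703, positive; keep [-6, -4.875]
u = -5.4375 gives p = -12.4978, negative; keep [-5.4375, -4.875]
u = -5.15625 gives p = -3.998, negative; keep [-5.15625, -4.875]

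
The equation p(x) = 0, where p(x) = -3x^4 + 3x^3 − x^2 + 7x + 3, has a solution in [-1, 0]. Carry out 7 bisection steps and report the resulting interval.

p(-0.5) = -1.3125 < 0, so the root lies in [-0.5, 0]
p(-0.25) = 1.128906 > 0, so the root lies in [-0.5, -0.25]
p(-0.375) = 0.016846 > 0, so the root lies in [-0.5, -0.375]
p(-0.4375) = -0.615 < 0, so the root lies in [-0.4375, -0.375]
p(-0.40625) = -0.2916 < 0, so the root lies in [-0.40625, -0.375]
p(-0.390625) = -0.1356 < 0, so the root lies in [-0.390625, -0.375]
p(-0.3828125) = -0.059 < 0, so the root lies in [-0.3828125, -0.375]

[-0.3828125, -0.375]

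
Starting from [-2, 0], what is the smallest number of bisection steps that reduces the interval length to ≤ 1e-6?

21

Width after n steps is 2/2^n. Need 2^n ≥ 2/1e-6 = 2000000.
2^20 = 1048576 < 2000000 ≤ 2^21 = 2097152, so n = 21.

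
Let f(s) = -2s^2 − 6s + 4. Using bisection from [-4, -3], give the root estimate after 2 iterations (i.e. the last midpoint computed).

-3.75

s = -3.5 gives f = 0.5, positive; keep [-4, -3.5]
s = -3.75 gives f = -1.625, negative; keep [-3.75, -3.5]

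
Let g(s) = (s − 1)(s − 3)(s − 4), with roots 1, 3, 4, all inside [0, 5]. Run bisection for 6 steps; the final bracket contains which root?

m = 2.5, g(m) = 1.125 (+); new bracket [0, 2.5]
m = 1.25, g(m) = 1.203125 (+); new bracket [0, 1.25]
m = 0.625, g(m) = -3.005859 (−); new bracket [0.625, 1.25]
m = 0.9375, g(m) = -0.3948 (−); new bracket [0.9375, 1.25]
m = 1.09375, g(m) = 0.5194 (+); new bracket [0.9375, 1.09375]
m = 1.015625, g(m) = 0.0925 (+); new bracket [0.9375, 1.015625]

1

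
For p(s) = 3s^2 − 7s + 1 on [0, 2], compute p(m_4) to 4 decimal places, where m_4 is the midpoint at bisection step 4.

0.1719

p(1) = -3 < 0, so the root lies in [0, 1]
p(0.5) = -1.75 < 0, so the root lies in [0, 0.5]
p(0.25) = -0.5625 < 0, so the root lies in [0, 0.25]
p(0.125) = 0.1719 > 0, so the root lies in [0.125, 0.25]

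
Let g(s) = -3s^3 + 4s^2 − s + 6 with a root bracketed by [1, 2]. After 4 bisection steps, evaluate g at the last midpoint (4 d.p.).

-0.5349

m = 1.5, g(m) = 3.375 (+); new bracket [1.5, 2]
m = 1.75, g(m) = 0.421875 (+); new bracket [1.75, 2]
m = 1.875, g(m) = -1.587891 (−); new bracket [1.75, 1.875]
m = 1.8125, g(m) = -0.5349 (−); new bracket [1.75, 1.8125]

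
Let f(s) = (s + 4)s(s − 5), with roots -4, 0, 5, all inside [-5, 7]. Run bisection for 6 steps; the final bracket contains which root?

m = 1, f(m) = -20 (−); new bracket [1, 7]
m = 4, f(m) = -32 (−); new bracket [4, 7]
m = 5.5, f(m) = 26.125 (+); new bracket [4, 5.5]
m = 4.75, f(m) = -10.3906 (−); new bracket [4.75, 5.5]
m = 5.125, f(m) = 5.8457 (+); new bracket [4.75, 5.125]
m = 4.9375, f(m) = -2.7581 (−); new bracket [4.9375, 5.125]

5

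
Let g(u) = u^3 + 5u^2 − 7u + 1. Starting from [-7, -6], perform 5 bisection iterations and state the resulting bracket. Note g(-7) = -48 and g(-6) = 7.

u = -6.5 gives g = -16.875, negative; keep [-6.5, -6]
u = -6.25 gives g = -4.078125, negative; keep [-6.25, -6]
u = -6.125 gives g = 1.669922, positive; keep [-6.25, -6.125]
u = -6.1875 gives g = -1.1511, negative; keep [-6.1875, -6.125]
u = -6.15625 gives g = 0.2726, positive; keep [-6.1875, -6.15625]

[-6.1875, -6.15625]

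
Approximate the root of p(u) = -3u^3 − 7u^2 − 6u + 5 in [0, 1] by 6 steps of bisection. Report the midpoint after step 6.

0.484375

p(0.5) = -0.125 < 0, so the root lies in [0, 0.5]
p(0.25) = 3.015625 > 0, so the root lies in [0.25, 0.5]
p(0.375) = 1.607422 > 0, so the root lies in [0.375, 0.5]
p(0.4375) = 0.7839 > 0, so the root lies in [0.4375, 0.5]
p(0.46875) = 0.3404 > 0, so the root lies in [0.46875, 0.5]
p(0.484375) = 0.1105 > 0, so the root lies in [0.484375, 0.5]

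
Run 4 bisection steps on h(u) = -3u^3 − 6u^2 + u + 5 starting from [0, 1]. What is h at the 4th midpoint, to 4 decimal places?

h(0.5) = 3.625 > 0, so the root lies in [0.5, 1]
h(0.75) = 1.109375 > 0, so the root lies in [0.75, 1]
h(0.875) = -0.728516 < 0, so the root lies in [0.75, 0.875]
h(0.8125) = 0.2424 > 0, so the root lies in [0.8125, 0.875]

0.2424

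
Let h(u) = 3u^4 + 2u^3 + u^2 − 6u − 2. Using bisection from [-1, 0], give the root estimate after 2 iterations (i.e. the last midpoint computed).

-0.25

u = -0.5 gives h = 1.1875, positive; keep [-0.5, 0]
u = -0.25 gives h = -0.457031, negative; keep [-0.5, -0.25]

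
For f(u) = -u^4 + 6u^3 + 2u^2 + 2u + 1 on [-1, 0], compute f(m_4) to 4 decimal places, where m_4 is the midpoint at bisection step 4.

midpoint -0.5: f = -0.3125 < 0 → [-0.5, 0]
midpoint -0.25: f = 0.527344 > 0 → [-0.5, -0.25]
midpoint -0.375: f = 0.195068 > 0 → [-0.5, -0.375]
midpoint -0.4375: f = -0.0313 < 0 → [-0.4375, -0.375]

-0.0313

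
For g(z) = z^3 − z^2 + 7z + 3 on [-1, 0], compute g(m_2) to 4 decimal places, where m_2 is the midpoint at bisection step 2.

1.1719

midpoint -0.5: g = -0.875 < 0 → [-0.5, 0]
midpoint -0.25: g = 1.171875 > 0 → [-0.5, -0.25]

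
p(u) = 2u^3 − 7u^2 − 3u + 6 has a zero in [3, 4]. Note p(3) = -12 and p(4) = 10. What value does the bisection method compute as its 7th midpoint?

midpoint 3.5: p = -4.5 < 0 → [3.5, 4]
midpoint 3.75: p = 1.78125 > 0 → [3.5, 3.75]
midpoint 3.625: p = -1.589844 < 0 → [3.625, 3.75]
midpoint 3.6875: p = 0.0366 > 0 → [3.625, 3.6875]
midpoint 3.65625: p = -0.7912 < 0 → [3.65625, 3.6875]
midpoint 3.671875: p = -0.381 < 0 → [3.671875, 3.6875]
midpoint 3.6796875: p = -0.1731 < 0 → [3.6796875, 3.6875]

3.6796875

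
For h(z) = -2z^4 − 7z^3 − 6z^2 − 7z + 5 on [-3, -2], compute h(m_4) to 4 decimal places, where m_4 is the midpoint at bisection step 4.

2.3049

m = -2.5, h(m) = 16.25 (+); new bracket [-3, -2.5]
m = -2.75, h(m) = 10.070312 (+); new bracket [-3, -2.75]
m = -2.875, h(m) = 5.23584 (+); new bracket [-3, -2.875]
m = -2.9375, h(m) = 2.3049 (+); new bracket [-3, -2.9375]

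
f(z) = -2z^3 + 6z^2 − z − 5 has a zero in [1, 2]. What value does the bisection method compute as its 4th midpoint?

1.4375

f(1.5) = 0.25 > 0, so the root lies in [1, 1.5]
f(1.25) = -0.78125 < 0, so the root lies in [1.25, 1.5]
f(1.375) = -0.230469 < 0, so the root lies in [1.375, 1.5]
f(1.4375) = 0.02 > 0, so the root lies in [1.375, 1.4375]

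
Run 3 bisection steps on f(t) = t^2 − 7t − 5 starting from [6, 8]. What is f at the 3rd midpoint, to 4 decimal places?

0.8125

midpoint 7: f = -5 < 0 → [7, 8]
midpoint 7.5: f = -1.25 < 0 → [7.5, 8]
midpoint 7.75: f = 0.8125 > 0 → [7.5, 7.75]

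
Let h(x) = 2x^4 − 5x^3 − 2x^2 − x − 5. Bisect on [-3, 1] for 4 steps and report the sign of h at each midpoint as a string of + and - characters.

+---

h(-1) = 1 > 0, so the root lies in [-1, 1]
h(0) = -5 < 0, so the root lies in [-1, 0]
h(-0.5) = -4.25 < 0, so the root lies in [-1, -0.5]
h(-0.75) = -2.6328 < 0, so the root lies in [-1, -0.75]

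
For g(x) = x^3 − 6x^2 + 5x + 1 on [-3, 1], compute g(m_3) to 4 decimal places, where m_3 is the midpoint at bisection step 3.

-3.1250

m = -1, g(m) = -11 (−); new bracket [-1, 1]
m = 0, g(m) = 1 (+); new bracket [-1, 0]
m = -0.5, g(m) = -3.125 (−); new bracket [-0.5, 0]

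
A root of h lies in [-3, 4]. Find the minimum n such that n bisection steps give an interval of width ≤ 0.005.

11

Width after n steps is 7/2^n. Need 2^n ≥ 7/0.005 = 1400.
2^10 = 1024 < 1400 ≤ 2^11 = 2048, so n = 11.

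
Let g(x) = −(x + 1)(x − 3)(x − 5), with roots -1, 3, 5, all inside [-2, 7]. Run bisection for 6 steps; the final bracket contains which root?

midpoint 2.5: g = -4.375 < 0 → [-2, 2.5]
midpoint 0.25: g = -16.328125 < 0 → [-2, 0.25]
midpoint -0.875: g = -2.845703 < 0 → [-2, -0.875]
midpoint -1.4375: g = 12.4978 > 0 → [-1.4375, -0.875]
midpoint -1.15625: g = 3.998 > 0 → [-1.15625, -0.875]
midpoint -1.015625: g = 0.3774 > 0 → [-1.015625, -0.875]

-1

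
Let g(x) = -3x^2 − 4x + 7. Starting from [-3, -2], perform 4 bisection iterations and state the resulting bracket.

[-2.375, -2.3125]

g(-2.5) = -1.75 < 0, so the root lies in [-2.5, -2]
g(-2.25) = 0.8125 > 0, so the root lies in [-2.5, -2.25]
g(-2.375) = -0.421875 < 0, so the root lies in [-2.375, -2.25]
g(-2.3125) = 0.207 > 0, so the root lies in [-2.375, -2.3125]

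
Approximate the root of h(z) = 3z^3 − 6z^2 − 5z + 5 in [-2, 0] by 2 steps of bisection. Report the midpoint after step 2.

-1.5

z = -1 gives h = 1, positive; keep [-2, -1]
z = -1.5 gives h = -11.125, negative; keep [-1.5, -1]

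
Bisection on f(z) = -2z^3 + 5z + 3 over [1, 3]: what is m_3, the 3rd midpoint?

midpoint 2: f = -3 < 0 → [1, 2]
midpoint 1.5: f = 3.75 > 0 → [1.5, 2]
midpoint 1.75: f = 1.03125 > 0 → [1.75, 2]

1.75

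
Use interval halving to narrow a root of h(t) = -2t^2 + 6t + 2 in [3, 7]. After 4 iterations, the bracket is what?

m = 5, h(m) = -18 (−); new bracket [3, 5]
m = 4, h(m) = -6 (−); new bracket [3, 4]
m = 3.5, h(m) = -1.5 (−); new bracket [3, 3.5]
m = 3.25, h(m) = 0.375 (+); new bracket [3.25, 3.5]

[3.25, 3.5]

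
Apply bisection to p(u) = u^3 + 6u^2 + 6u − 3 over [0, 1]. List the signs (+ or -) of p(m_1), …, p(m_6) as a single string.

m = 0.5, p(m) = 1.625 (+); new bracket [0, 0.5]
m = 0.25, p(m) = -1.109375 (−); new bracket [0.25, 0.5]
m = 0.375, p(m) = 0.146484 (+); new bracket [0.25, 0.375]
m = 0.3125, p(m) = -0.5085 (−); new bracket [0.3125, 0.375]
m = 0.34375, p(m) = -0.1879 (−); new bracket [0.34375, 0.375]
m = 0.359375, p(m) = -0.0224 (−); new bracket [0.359375, 0.375]

+-+---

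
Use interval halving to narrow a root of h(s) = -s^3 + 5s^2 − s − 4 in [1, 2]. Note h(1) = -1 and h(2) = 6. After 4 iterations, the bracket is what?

m = 1.5, h(m) = 2.375 (+); new bracket [1, 1.5]
m = 1.25, h(m) = 0.609375 (+); new bracket [1, 1.25]
m = 1.125, h(m) = -0.220703 (−); new bracket [1.125, 1.25]
m = 1.1875, h(m) = 0.1887 (+); new bracket [1.125, 1.1875]

[1.125, 1.1875]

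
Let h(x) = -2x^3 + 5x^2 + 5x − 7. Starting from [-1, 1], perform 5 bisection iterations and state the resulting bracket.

m = 0, h(m) = -7 (−); new bracket [0, 1]
m = 0.5, h(m) = -3.5 (−); new bracket [0.5, 1]
m = 0.75, h(m) = -1.28125 (−); new bracket [0.75, 1]
m = 0.875, h(m) = -0.1367 (−); new bracket [0.875, 1]
m = 0.9375, h(m) = 0.4341 (+); new bracket [0.875, 0.9375]

[0.875, 0.9375]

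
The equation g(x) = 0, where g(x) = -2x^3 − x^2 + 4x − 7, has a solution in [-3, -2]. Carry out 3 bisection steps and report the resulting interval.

m = -2.5, g(m) = 8 (+); new bracket [-2.5, -2]
m = -2.25, g(m) = 1.71875 (+); new bracket [-2.25, -2]
m = -2.125, g(m) = -0.824219 (−); new bracket [-2.25, -2.125]

[-2.25, -2.125]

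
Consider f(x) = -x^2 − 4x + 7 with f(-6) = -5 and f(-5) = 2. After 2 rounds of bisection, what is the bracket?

[-5.5, -5.25]

midpoint -5.5: f = -1.25 < 0 → [-5.5, -5]
midpoint -5.25: f = 0.4375 > 0 → [-5.5, -5.25]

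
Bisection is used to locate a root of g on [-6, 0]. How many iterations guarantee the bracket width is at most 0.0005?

Width after n steps is 6/2^n. Need 2^n ≥ 6/0.0005 = 12000.
2^13 = 8192 < 12000 ≤ 2^14 = 16384, so n = 14.

14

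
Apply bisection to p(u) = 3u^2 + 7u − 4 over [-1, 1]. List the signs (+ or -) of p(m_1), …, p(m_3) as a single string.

-+-

u = 0 gives p = -4, negative; keep [0, 1]
u = 0.5 gives p = 0.25, positive; keep [0, 0.5]
u = 0.25 gives p = -2.0625, negative; keep [0.25, 0.5]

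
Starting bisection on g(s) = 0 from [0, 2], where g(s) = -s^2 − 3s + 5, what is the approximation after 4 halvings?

g(1) = 1 > 0, so the root lies in [1, 2]
g(1.5) = -1.75 < 0, so the root lies in [1, 1.5]
g(1.25) = -0.3125 < 0, so the root lies in [1, 1.25]
g(1.125) = 0.3594 > 0, so the root lies in [1.125, 1.25]

1.125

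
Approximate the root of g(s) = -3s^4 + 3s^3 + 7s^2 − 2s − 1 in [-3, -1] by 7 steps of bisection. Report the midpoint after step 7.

-1.203125

s = -2 gives g = -41, negative; keep [-2, -1]
s = -1.5 gives g = -7.5625, negative; keep [-1.5, -1]
s = -1.25 gives g = -0.746094, negative; keep [-1.25, -1]
s = -1.125 gives g = 1.0325, positive; keep [-1.25, -1.125]
s = -1.1875 gives g = 0.2568, positive; keep [-1.25, -1.1875]
s = -1.21875 gives g = -0.2147, negative; keep [-1.21875, -1.1875]
s = -1.203125 gives g = 0.0284, positive; keep [-1.21875, -1.203125]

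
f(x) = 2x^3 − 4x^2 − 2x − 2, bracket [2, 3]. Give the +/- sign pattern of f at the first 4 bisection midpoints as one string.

-+++

m = 2.5, f(m) = -0.75 (−); new bracket [2.5, 3]
m = 2.75, f(m) = 3.84375 (+); new bracket [2.5, 2.75]
m = 2.625, f(m) = 1.363281 (+); new bracket [2.5, 2.625]
m = 2.5625, f(m) = 0.2622 (+); new bracket [2.5, 2.5625]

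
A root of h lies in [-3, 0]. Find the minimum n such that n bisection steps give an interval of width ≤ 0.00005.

16

Width after n steps is 3/2^n. Need 2^n ≥ 3/0.00005 = 60000.
2^15 = 32768 < 60000 ≤ 2^16 = 65536, so n = 16.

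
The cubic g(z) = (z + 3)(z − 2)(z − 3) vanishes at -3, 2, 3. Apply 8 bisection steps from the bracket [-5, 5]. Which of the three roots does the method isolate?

-3

z = 0 gives g = 18, positive; keep [-5, 0]
z = -2.5 gives g = 12.375, positive; keep [-5, -2.5]
z = -3.75 gives g = -29.109375, negative; keep [-3.75, -2.5]
z = -3.125 gives g = -3.9238, negative; keep [-3.125, -2.5]
z = -2.8125 gives g = 5.2449, positive; keep [-3.125, -2.8125]
z = -2.96875 gives g = 0.9268, positive; keep [-3.125, -2.96875]
z = -3.046875 gives g = -1.4305, negative; keep [-3.046875, -2.96875]
z = -3.0078125 gives g = -0.235, negative; keep [-3.0078125, -2.96875]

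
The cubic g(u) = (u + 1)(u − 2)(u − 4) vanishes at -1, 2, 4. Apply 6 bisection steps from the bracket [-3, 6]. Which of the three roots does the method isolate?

m = 1.5, g(m) = 3.125 (+); new bracket [-3, 1.5]
m = -0.75, g(m) = 3.265625 (+); new bracket [-3, -0.75]
m = -1.875, g(m) = -19.919922 (−); new bracket [-1.875, -0.75]
m = -1.3125, g(m) = -5.4993 (−); new bracket [-1.3125, -0.75]
m = -1.03125, g(m) = -0.4766 (−); new bracket [-1.03125, -0.75]
m = -0.890625, g(m) = 1.5462 (+); new bracket [-1.03125, -0.890625]

-1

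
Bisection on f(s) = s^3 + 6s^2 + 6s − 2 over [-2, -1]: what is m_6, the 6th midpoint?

f(-1.5) = -0.875 < 0, so the root lies in [-2, -1.5]
f(-1.75) = 0.515625 > 0, so the root lies in [-1.75, -1.5]
f(-1.625) = -0.197266 < 0, so the root lies in [-1.75, -1.625]
f(-1.6875) = 0.1555 > 0, so the root lies in [-1.6875, -1.625]
f(-1.65625) = -0.0219 < 0, so the root lies in [-1.6875, -1.65625]
f(-1.671875) = 0.0666 > 0, so the root lies in [-1.671875, -1.65625]

-1.671875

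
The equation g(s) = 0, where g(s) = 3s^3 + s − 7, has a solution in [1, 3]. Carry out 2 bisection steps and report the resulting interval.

[1, 1.5]

s = 2 gives g = 19, positive; keep [1, 2]
s = 1.5 gives g = 4.625, positive; keep [1, 1.5]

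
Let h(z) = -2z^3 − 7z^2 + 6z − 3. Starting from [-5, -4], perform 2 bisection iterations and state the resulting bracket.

h(-4.5) = 10.5 > 0, so the root lies in [-4.5, -4]
h(-4.25) = -1.40625 < 0, so the root lies in [-4.5, -4.25]

[-4.5, -4.25]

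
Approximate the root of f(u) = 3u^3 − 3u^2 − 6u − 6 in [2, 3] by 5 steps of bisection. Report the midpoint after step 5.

2.28125

midpoint 2.5: f = 7.125 > 0 → [2, 2.5]
midpoint 2.25: f = -0.515625 < 0 → [2.25, 2.5]
midpoint 2.375: f = 3.017578 > 0 → [2.25, 2.375]
midpoint 2.3125: f = 1.1814 > 0 → [2.25, 2.3125]
midpoint 2.28125: f = 0.3158 > 0 → [2.25, 2.28125]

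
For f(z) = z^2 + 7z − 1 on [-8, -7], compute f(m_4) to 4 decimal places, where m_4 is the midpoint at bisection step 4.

midpoint -7.5: f = 2.75 > 0 → [-7.5, -7]
midpoint -7.25: f = 0.8125 > 0 → [-7.25, -7]
midpoint -7.125: f = -0.109375 < 0 → [-7.25, -7.125]
midpoint -7.1875: f = 0.3477 > 0 → [-7.1875, -7.125]

0.3477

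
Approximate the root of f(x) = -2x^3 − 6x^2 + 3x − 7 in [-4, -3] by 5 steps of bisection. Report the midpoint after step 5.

-3.65625

m = -3.5, f(m) = -5.25 (−); new bracket [-4, -3.5]
m = -3.75, f(m) = 2.84375 (+); new bracket [-3.75, -3.5]
m = -3.625, f(m) = -1.449219 (−); new bracket [-3.75, -3.625]
m = -3.6875, f(m) = 0.6343 (+); new bracket [-3.6875, -3.625]
m = -3.65625, f(m) = -0.423 (−); new bracket [-3.6875, -3.65625]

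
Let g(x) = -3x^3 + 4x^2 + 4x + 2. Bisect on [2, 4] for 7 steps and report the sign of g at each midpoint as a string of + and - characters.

m = 3, g(m) = -31 (−); new bracket [2, 3]
m = 2.5, g(m) = -9.875 (−); new bracket [2, 2.5]
m = 2.25, g(m) = -2.921875 (−); new bracket [2, 2.25]
m = 2.125, g(m) = -0.2246 (−); new bracket [2, 2.125]
m = 2.0625, g(m) = 0.9446 (+); new bracket [2.0625, 2.125]
m = 2.09375, g(m) = 0.3745 (+); new bracket [2.09375, 2.125]
m = 2.109375, g(m) = 0.0786 (+); new bracket [2.109375, 2.125]

----+++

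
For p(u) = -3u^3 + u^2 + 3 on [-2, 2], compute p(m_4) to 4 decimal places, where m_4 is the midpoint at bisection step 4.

p(0) = 3 > 0, so the root lies in [0, 2]
p(1) = 1 > 0, so the root lies in [1, 2]
p(1.5) = -4.875 < 0, so the root lies in [1, 1.5]
p(1.25) = -1.2969 < 0, so the root lies in [1, 1.25]

-1.2969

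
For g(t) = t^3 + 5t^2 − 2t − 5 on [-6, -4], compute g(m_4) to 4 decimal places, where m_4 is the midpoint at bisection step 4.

t = -5 gives g = 5, positive; keep [-6, -5]
t = -5.5 gives g = -9.125, negative; keep [-5.5, -5]
t = -5.25 gives g = -1.390625, negative; keep [-5.25, -5]
t = -5.125 gives g = 1.9668, positive; keep [-5.25, -5.125]

1.9668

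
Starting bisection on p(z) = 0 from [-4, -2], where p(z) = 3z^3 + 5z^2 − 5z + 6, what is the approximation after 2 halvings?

-2.5

midpoint -3: p = -15 < 0 → [-3, -2]
midpoint -2.5: p = 2.875 > 0 → [-3, -2.5]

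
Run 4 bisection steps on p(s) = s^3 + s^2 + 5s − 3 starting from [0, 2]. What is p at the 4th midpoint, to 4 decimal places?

p(1) = 4 > 0, so the root lies in [0, 1]
p(0.5) = -0.125 < 0, so the root lies in [0.5, 1]
p(0.75) = 1.734375 > 0, so the root lies in [0.5, 0.75]
p(0.625) = 0.7598 > 0, so the root lies in [0.5, 0.625]

0.7598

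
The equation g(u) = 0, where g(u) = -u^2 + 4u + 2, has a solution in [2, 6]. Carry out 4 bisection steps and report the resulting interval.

m = 4, g(m) = 2 (+); new bracket [4, 6]
m = 5, g(m) = -3 (−); new bracket [4, 5]
m = 4.5, g(m) = -0.25 (−); new bracket [4, 4.5]
m = 4.25, g(m) = 0.9375 (+); new bracket [4.25, 4.5]

[4.25, 4.5]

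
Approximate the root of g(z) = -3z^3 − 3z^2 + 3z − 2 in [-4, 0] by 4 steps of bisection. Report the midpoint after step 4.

g(-2) = 4 > 0, so the root lies in [-2, 0]
g(-1) = -5 < 0, so the root lies in [-2, -1]
g(-1.5) = -3.125 < 0, so the root lies in [-2, -1.5]
g(-1.75) = -0.3594 < 0, so the root lies in [-2, -1.75]

-1.75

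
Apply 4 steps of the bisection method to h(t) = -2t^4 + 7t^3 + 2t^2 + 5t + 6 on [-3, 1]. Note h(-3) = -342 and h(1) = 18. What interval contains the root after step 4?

midpoint -1: h = -6 < 0 → [-1, 1]
midpoint 0: h = 6 > 0 → [-1, 0]
midpoint -0.5: h = 3 > 0 → [-1, -0.5]
midpoint -0.75: h = -0.2109 < 0 → [-0.75, -0.5]

[-0.75, -0.5]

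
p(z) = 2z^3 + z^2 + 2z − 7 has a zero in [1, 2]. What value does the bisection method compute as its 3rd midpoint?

p(1.5) = 5 > 0, so the root lies in [1, 1.5]
p(1.25) = 0.96875 > 0, so the root lies in [1, 1.25]
p(1.125) = -0.636719 < 0, so the root lies in [1.125, 1.25]

1.125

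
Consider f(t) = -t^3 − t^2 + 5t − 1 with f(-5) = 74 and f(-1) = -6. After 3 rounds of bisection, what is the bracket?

midpoint -3: f = 2 > 0 → [-3, -1]
midpoint -2: f = -7 < 0 → [-3, -2]
midpoint -2.5: f = -4.125 < 0 → [-3, -2.5]

[-3, -2.5]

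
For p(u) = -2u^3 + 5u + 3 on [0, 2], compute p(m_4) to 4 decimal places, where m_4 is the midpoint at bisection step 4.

p(1) = 6 > 0, so the root lies in [1, 2]
p(1.5) = 3.75 > 0, so the root lies in [1.5, 2]
p(1.75) = 1.03125 > 0, so the root lies in [1.75, 2]
p(1.875) = -0.8086 < 0, so the root lies in [1.75, 1.875]

-0.8086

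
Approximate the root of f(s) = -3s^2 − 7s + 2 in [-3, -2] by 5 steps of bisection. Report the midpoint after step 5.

midpoint -2.5: f = 0.75 > 0 → [-3, -2.5]
midpoint -2.75: f = -1.4375 < 0 → [-2.75, -2.5]
midpoint -2.625: f = -0.296875 < 0 → [-2.625, -2.5]
midpoint -2.5625: f = 0.2383 > 0 → [-2.625, -2.5625]
midpoint -2.59375: f = -0.0264 < 0 → [-2.59375, -2.5625]

-2.59375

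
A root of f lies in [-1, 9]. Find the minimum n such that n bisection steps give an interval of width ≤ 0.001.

14

Width after n steps is 10/2^n. Need 2^n ≥ 10/0.001 = 10000.
2^13 = 8192 < 10000 ≤ 2^14 = 16384, so n = 14.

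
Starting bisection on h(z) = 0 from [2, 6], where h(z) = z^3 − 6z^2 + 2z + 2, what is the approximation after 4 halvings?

midpoint 4: h = -22 < 0 → [4, 6]
midpoint 5: h = -13 < 0 → [5, 6]
midpoint 5.5: h = -2.125 < 0 → [5.5, 6]
midpoint 5.75: h = 5.2344 > 0 → [5.5, 5.75]

5.75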